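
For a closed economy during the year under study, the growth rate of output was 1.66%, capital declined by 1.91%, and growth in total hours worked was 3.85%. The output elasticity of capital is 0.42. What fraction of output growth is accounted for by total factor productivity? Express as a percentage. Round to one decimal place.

Total factor productivity accounted for 13.8% of growth.

Labor's share = 1 − 0.42 = 0.58.
Capital: 0.42 × (-1.91) = -0.8022 pp.
Total hours worked: 0.58 × 3.85 = 2.233 pp.
TFP growth = 1.66 − 1.4308 = 0.2292%.
TFP share of growth = 0.2292 / 1.66 × 100 = 13.807%.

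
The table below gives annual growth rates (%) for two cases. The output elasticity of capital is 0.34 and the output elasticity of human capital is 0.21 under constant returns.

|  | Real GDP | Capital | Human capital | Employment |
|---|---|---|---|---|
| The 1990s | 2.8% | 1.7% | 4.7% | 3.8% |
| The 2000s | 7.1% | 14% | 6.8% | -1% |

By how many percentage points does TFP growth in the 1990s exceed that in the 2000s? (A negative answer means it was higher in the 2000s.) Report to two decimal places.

-1.84 percentage points

Labor's share = 1 − 0.34 − 0.21 = 0.45.
The 1990s: TFP = 2.8 − 0.578 − 0.987 − 1.71 = -0.475%.
The 2000s: TFP = 7.1 − 4.76 − 1.428 + 0.45 = 1.362%.
Difference = -0.475 − (1.362) = -1.837 pp.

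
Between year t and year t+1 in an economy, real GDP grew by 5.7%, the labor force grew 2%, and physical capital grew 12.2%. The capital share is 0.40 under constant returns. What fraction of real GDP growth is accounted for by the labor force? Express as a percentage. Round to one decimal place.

21.1%

Labor's share = 1 − 0.4 = 0.6.
The labor force contributed 0.6 × 2 = 1.2 pp.
Share of growth = 1.2 / 5.7 × 100 = 21.053%.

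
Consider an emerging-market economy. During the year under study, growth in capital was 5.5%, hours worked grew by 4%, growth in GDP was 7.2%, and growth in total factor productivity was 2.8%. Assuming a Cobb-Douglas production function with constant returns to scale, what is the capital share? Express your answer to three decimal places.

gY = gA + α·gK + (1−α)·gL, so gY − gA − gL = α(gK − gL).
7.2 − 2.8 − 4 = α × (5.5 − 4).
0.4 = 1.5 α, so α = 0.26667.

0.267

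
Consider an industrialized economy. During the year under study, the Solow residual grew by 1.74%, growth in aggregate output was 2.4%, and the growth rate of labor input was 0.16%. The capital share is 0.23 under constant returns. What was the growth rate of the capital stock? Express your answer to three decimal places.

2.334%

Labor's share = 1 − 0.23 = 0.77.
gY = gA + 0.77×0.16 + 0.23×g.
0.23×g = 2.4 − 1.74 − 0.1232 = 0.5368.
g = 0.5368 / 0.23 = 2.33391%.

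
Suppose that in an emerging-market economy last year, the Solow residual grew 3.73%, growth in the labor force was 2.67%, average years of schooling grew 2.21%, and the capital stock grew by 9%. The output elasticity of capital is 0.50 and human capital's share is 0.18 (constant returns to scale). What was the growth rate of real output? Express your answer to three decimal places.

Labor's share = 1 − 0.5 − 0.18 = 0.32.
The capital stock: 0.5 × 9 = 4.5 pp.
Average years of schooling: 0.18 × 2.21 = 0.3978 pp.
The labor force: 0.32 × 2.67 = 0.8544 pp.
Output growth = 3.73 + 5.7522 = 9.4822%.

9.482%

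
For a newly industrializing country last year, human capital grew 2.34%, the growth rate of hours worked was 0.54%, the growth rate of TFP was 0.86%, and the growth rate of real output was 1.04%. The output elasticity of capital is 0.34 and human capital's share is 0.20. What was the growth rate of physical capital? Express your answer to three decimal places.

-1.578%

Labor's share = 1 − 0.34 − 0.2 = 0.46.
gY = gA + 0.2×2.34 + 0.46×0.54 + 0.34×g.
0.34×g = 1.04 − 0.86 − 0.7164 = -0.5364.
g = -0.5364 / 0.34 = -1.57765%.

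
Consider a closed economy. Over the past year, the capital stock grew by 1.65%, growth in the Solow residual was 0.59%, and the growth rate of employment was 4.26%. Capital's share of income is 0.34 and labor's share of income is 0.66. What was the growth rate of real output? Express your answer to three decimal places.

Real output grew 3.963%.

Labor's share = 1 − 0.34 = 0.66.
The capital stock: 0.34 × 1.65 = 0.561 pp.
Employment: 0.66 × 4.26 = 2.8116 pp.
Output growth = 0.59 + 3.3726 = 3.9626%.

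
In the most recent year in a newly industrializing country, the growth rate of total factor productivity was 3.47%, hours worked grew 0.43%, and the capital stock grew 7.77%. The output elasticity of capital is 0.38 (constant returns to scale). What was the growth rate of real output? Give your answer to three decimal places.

Real output grew 6.689%.

Labor's share = 1 − 0.38 = 0.62.
The capital stock: 0.38 × 7.77 = 2.9526 pp.
Hours worked: 0.62 × 0.43 = 0.2666 pp.
Output growth = 3.47 + 3.2192 = 6.6892%.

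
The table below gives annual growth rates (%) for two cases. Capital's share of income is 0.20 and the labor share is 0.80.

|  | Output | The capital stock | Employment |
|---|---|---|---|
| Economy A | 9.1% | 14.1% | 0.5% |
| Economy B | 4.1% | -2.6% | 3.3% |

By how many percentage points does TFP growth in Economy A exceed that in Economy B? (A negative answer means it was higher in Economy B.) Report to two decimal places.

3.90 percentage points

Labor's share = 1 − 0.2 = 0.8.
Economy A: TFP = 9.1 − 2.82 − 0.4 = 5.88%.
Economy B: TFP = 4.1 + 0.52 − 2.64 = 1.98%.
Difference = 5.88 − (1.98) = 3.9 pp.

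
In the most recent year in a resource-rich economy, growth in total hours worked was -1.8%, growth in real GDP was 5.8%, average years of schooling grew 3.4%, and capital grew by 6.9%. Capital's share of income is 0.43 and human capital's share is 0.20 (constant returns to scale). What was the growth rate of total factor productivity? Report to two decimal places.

Total factor productivity growth was 2.82%.

Labor's share = 1 − 0.43 − 0.2 = 0.37.
Capital: 0.43 × 6.9 = 2.967 pp.
Average years of schooling: 0.2 × 3.4 = 0.68 pp.
Total hours worked: 0.37 × (-1.8) = -0.666 pp.
TFP growth = 5.8 − 2.981 = 2.819%.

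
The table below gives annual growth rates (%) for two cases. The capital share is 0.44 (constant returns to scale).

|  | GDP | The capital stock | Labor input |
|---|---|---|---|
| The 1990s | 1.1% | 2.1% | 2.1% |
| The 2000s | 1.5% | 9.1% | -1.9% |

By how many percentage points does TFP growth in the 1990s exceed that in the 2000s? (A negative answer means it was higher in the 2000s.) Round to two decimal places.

Labor's share = 1 − 0.44 = 0.56.
The 1990s: TFP = 1.1 − 0.924 − 1.176 = -1%.
The 2000s: TFP = 1.5 − 4.004 + 1.064 = -1.44%.
Difference = -1 − (-1.44) = 0.44 pp.

0.44 percentage points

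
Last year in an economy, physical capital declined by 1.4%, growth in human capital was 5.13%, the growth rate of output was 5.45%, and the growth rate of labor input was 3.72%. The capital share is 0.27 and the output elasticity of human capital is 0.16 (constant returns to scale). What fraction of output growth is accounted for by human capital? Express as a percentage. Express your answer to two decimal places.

Human capital contributed 0.16 × 5.13 = 0.8208 pp.
Share of growth = 0.8208 / 5.45 × 100 = 15.0606%.

Human capital accounted for 15.06% of growth.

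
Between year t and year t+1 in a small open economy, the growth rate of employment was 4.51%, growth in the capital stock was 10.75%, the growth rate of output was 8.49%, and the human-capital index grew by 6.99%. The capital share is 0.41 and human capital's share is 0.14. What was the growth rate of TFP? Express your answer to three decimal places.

TFP grew 1.074%.

Labor's share = 1 − 0.41 − 0.14 = 0.45.
The capital stock: 0.41 × 10.75 = 4.4075 pp.
The human-capital index: 0.14 × 6.99 = 0.9786 pp.
Employment: 0.45 × 4.51 = 2.0295 pp.
TFP growth = 8.49 − 7.4156 = 1.0744%.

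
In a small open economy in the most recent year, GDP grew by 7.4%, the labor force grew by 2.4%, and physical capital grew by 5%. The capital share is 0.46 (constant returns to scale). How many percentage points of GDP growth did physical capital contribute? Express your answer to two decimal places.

Contribution = share × growth = 0.46 × 5 = 2.3 pp.

2.30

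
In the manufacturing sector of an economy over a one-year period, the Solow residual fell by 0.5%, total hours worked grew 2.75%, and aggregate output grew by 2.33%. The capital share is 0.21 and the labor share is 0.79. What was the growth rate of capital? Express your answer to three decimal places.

Labor's share = 1 − 0.21 = 0.79.
gY = gA + 0.79×2.75 + 0.21×g.
0.21×g = 2.33 + 0.5 − 2.1725 = 0.6575.
g = 0.6575 / 0.21 = 3.13095%.

3.131%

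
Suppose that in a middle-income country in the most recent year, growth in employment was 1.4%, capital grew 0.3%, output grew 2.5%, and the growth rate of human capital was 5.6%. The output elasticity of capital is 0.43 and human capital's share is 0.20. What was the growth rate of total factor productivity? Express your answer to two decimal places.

Labor's share = 1 − 0.43 − 0.2 = 0.37.
Capital: 0.43 × 0.3 = 0.129 pp.
Human capital: 0.2 × 5.6 = 1.12 pp.
Employment: 0.37 × 1.4 = 0.518 pp.
TFP growth = 2.5 − 1.767 = 0.733%.

0.73%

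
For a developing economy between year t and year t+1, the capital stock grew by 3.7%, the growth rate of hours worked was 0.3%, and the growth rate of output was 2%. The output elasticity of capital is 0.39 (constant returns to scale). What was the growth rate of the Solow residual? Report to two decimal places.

Labor's share = 1 − 0.39 = 0.61.
The capital stock: 0.39 × 3.7 = 1.443 pp.
Hours worked: 0.61 × 0.3 = 0.183 pp.
TFP growth = 2 − 1.626 = 0.374%.

0.37%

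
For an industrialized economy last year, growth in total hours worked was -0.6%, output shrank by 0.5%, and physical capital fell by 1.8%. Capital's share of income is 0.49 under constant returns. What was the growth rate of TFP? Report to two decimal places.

Labor's share = 1 − 0.49 = 0.51.
Physical capital: 0.49 × (-1.8) = -0.882 pp.
Total hours worked: 0.51 × (-0.6) = -0.306 pp.
TFP growth = -0.5 + 1.188 = 0.688%.

0.69%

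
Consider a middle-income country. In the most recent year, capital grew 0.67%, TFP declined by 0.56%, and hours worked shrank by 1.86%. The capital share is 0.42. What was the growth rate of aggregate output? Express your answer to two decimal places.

-1.36%

Labor's share = 1 − 0.42 = 0.58.
Capital: 0.42 × 0.67 = 0.2814 pp.
Hours worked: 0.58 × (-1.86) = -1.0788 pp.
Output growth = -0.56 + (-0.7974) = -1.3574%.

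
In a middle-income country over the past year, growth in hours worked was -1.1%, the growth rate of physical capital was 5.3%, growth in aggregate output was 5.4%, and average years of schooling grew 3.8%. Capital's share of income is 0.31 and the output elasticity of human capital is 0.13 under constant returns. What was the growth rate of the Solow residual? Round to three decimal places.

Labor's share = 1 − 0.31 − 0.13 = 0.56.
Physical capital: 0.31 × 5.3 = 1.643 pp.
Average years of schooling: 0.13 × 3.8 = 0.494 pp.
Hours worked: 0.56 × (-1.1) = -0.616 pp.
TFP growth = 5.4 − 1.521 = 3.879%.

3.879%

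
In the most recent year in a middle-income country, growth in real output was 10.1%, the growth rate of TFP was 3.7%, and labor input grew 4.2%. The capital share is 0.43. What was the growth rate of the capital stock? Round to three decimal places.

Labor's share = 1 − 0.43 = 0.57.
gY = gA + 0.57×4.2 + 0.43×g.
0.43×g = 10.1 − 3.7 − 2.394 = 4.006.
g = 4.006 / 0.43 = 9.31628%.

The capital stock grew 9.316%.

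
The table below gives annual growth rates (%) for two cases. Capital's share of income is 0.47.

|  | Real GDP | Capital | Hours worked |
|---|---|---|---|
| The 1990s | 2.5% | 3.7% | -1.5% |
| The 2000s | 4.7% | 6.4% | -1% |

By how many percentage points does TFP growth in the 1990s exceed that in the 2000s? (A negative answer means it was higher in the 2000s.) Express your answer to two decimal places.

-0.67 percentage points

Labor's share = 1 − 0.47 = 0.53.
The 1990s: TFP = 2.5 − 1.739 + 0.795 = 1.556%.
The 2000s: TFP = 4.7 − 3.008 + 0.53 = 2.222%.
Difference = 1.556 − (2.222) = -0.666 pp.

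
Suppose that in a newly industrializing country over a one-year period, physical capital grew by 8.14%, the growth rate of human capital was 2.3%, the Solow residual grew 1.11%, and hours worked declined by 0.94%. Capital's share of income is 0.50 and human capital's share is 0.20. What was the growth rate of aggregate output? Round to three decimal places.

5.358%

Labor's share = 1 − 0.5 − 0.2 = 0.3.
Physical capital: 0.5 × 8.14 = 4.07 pp.
Human capital: 0.2 × 2.3 = 0.46 pp.
Hours worked: 0.3 × (-0.94) = -0.282 pp.
Output growth = 1.11 + 4.248 = 5.358%.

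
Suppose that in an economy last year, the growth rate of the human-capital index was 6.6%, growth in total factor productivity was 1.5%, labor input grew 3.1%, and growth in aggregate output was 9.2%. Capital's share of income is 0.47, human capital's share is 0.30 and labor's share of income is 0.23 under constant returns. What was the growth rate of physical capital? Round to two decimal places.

Physical capital grew 10.65%.

Labor's share = 1 − 0.47 − 0.3 = 0.23.
gY = gA + 0.3×6.6 + 0.23×3.1 + 0.47×g.
0.47×g = 9.2 − 1.5 − 2.693 = 5.007.
g = 5.007 / 0.47 = 10.6532%.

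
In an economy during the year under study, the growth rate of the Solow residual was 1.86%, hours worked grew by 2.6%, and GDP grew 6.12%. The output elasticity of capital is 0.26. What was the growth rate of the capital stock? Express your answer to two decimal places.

8.98%

Labor's share = 1 − 0.26 = 0.74.
gY = gA + 0.74×2.6 + 0.26×g.
0.26×g = 6.12 − 1.86 − 1.924 = 2.336.
g = 2.336 / 0.26 = 8.9846%.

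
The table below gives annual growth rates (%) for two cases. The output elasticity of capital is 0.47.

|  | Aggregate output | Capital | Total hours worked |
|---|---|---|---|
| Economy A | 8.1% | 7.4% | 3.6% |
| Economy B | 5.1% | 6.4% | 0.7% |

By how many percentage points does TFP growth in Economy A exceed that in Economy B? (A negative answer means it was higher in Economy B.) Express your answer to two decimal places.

0.99 percentage points

Labor's share = 1 − 0.47 = 0.53.
Economy A: TFP = 8.1 − 3.478 − 1.908 = 2.714%.
Economy B: TFP = 5.1 − 3.008 − 0.371 = 1.721%.
Difference = 2.714 − (1.721) = 0.993 pp.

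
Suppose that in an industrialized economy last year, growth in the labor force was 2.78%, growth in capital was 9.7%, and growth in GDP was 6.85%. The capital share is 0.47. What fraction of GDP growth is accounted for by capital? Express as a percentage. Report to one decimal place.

66.6%

Capital contributed 0.47 × 9.7 = 4.559 pp.
Share of growth = 4.559 / 6.85 × 100 = 66.555%.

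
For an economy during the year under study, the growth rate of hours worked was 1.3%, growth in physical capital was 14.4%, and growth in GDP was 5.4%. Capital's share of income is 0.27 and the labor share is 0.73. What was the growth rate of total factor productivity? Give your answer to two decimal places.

Labor's share = 1 − 0.27 = 0.73.
Physical capital: 0.27 × 14.4 = 3.888 pp.
Hours worked: 0.73 × 1.3 = 0.949 pp.
TFP growth = 5.4 − 4.837 = 0.563%.

0.56%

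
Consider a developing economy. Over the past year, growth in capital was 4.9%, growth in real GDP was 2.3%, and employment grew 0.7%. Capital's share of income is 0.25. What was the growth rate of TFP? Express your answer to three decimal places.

Labor's share = 1 − 0.25 = 0.75.
Capital: 0.25 × 4.9 = 1.225 pp.
Employment: 0.75 × 0.7 = 0.525 pp.
TFP growth = 2.3 − 1.75 = 0.55%.

0.550%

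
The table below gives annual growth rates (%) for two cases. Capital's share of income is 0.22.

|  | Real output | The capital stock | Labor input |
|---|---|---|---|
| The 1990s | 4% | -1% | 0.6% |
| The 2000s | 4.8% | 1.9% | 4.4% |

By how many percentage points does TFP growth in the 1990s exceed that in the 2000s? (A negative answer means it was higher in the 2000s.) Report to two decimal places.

Labor's share = 1 − 0.22 = 0.78.
The 1990s: TFP = 4 + 0.22 − 0.468 = 3.752%.
The 2000s: TFP = 4.8 − 0.418 − 3.432 = 0.95%.
Difference = 3.752 − (0.95) = 2.802 pp.

2.80 percentage points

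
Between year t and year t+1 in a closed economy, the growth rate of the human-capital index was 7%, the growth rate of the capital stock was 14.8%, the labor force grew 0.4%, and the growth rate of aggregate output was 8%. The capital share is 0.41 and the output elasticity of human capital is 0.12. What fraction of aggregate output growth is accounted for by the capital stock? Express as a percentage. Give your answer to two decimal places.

The capital stock contributed 0.41 × 14.8 = 6.068 pp.
Share of growth = 6.068 / 8 × 100 = 75.85%.

The capital stock accounted for 75.85% of growth.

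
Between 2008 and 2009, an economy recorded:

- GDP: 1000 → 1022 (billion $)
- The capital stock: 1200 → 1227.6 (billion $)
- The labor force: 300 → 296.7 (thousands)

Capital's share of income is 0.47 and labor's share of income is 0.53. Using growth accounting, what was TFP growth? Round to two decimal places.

GDP growth = (1022 − 1000) / 1000 = 2.2%.
The capital stock growth = (1227.6 − 1200) / 1200 = 2.3%.
The labor force growth = (296.7 − 300) / 300 = -1.1%.
Labor's share = 1 − 0.47 = 0.53.
The capital stock: 0.47 × 2.3 = 1.081 pp.
The labor force: 0.53 × (-1.1) = -0.583 pp.
TFP growth = 2.2 − 0.498 = 1.702%.

1.70%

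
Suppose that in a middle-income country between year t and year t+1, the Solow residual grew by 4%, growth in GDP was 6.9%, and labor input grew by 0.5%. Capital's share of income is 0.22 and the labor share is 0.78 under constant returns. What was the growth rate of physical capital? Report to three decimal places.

Physical capital growth was 11.409%.

Labor's share = 1 − 0.22 = 0.78.
gY = gA + 0.78×0.5 + 0.22×g.
0.22×g = 6.9 − 4 − 0.39 = 2.51.
g = 2.51 / 0.22 = 11.40909%.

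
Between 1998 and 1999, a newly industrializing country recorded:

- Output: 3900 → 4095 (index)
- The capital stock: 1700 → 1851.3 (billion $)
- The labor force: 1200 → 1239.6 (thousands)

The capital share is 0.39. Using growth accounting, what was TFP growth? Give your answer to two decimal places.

-0.48%

Output growth = (4095 − 3900) / 3900 = 5%.
The capital stock growth = (1851.3 − 1700) / 1700 = 8.9%.
The labor force growth = (1239.6 − 1200) / 1200 = 3.3%.
Labor's share = 1 − 0.39 = 0.61.
The capital stock: 0.39 × 8.9 = 3.471 pp.
The labor force: 0.61 × 3.3 = 2.013 pp.
TFP growth = 5 − 5.484 = -0.484%.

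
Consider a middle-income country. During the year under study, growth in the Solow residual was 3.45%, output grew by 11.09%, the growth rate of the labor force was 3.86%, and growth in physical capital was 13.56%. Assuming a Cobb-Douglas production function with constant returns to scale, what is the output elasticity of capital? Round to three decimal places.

gY = gA + α·gK + (1−α)·gL, so gY − gA − gL = α(gK − gL).
11.09 − 3.45 − 3.86 = α × (13.56 − 3.86).
3.78 = 9.7 α, so α = 0.38969.

The output elasticity of capital is 0.390.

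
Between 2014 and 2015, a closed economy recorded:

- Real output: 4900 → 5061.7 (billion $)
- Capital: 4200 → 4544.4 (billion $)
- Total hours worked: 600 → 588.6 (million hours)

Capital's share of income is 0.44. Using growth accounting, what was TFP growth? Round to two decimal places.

Real output growth = (5061.7 − 4900) / 4900 = 3.3%.
Capital growth = (4544.4 − 4200) / 4200 = 8.2%.
Total hours worked growth = (588.6 − 600) / 600 = -1.9%.
Labor's share = 1 − 0.44 = 0.56.
Capital: 0.44 × 8.2 = 3.608 pp.
Total hours worked: 0.56 × (-1.9) = -1.064 pp.
TFP growth = 3.3 − 2.544 = 0.756%.

0.76%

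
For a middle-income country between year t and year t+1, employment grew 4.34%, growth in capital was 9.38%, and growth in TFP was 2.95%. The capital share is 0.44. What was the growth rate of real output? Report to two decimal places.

Real output grew 9.51%.

Labor's share = 1 − 0.44 = 0.56.
Capital: 0.44 × 9.38 = 4.1272 pp.
Employment: 0.56 × 4.34 = 2.4304 pp.
Output growth = 2.95 + 6.5576 = 9.5076%.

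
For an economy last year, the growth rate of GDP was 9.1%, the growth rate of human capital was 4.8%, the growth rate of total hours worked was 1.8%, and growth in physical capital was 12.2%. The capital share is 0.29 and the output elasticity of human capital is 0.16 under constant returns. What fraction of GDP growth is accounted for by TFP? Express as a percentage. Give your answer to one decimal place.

Labor's share = 1 − 0.29 − 0.16 = 0.55.
Physical capital: 0.29 × 12.2 = 3.538 pp.
Human capital: 0.16 × 4.8 = 0.768 pp.
Total hours worked: 0.55 × 1.8 = 0.99 pp.
TFP growth = 9.1 − 5.296 = 3.804%.
TFP share of growth = 3.804 / 9.1 × 100 = 41.802%.

41.8%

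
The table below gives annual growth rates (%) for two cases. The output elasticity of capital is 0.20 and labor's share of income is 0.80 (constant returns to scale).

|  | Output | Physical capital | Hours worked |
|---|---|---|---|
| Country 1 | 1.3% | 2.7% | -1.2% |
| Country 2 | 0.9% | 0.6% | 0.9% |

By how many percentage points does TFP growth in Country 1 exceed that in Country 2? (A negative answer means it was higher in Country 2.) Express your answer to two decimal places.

1.66 percentage points

Labor's share = 1 − 0.2 = 0.8.
Country 1: TFP = 1.3 − 0.54 + 0.96 = 1.72%.
Country 2: TFP = 0.9 − 0.12 − 0.72 = 0.06%.
Difference = 1.72 − (0.06) = 1.66 pp.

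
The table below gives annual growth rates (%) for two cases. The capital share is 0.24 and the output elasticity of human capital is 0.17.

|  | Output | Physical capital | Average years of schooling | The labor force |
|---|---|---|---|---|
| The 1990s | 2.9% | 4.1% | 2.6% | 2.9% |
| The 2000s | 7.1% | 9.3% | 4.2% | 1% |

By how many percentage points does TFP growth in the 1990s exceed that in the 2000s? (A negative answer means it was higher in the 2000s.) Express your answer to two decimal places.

-3.80 percentage points

Labor's share = 1 − 0.24 − 0.17 = 0.59.
The 1990s: TFP = 2.9 − 0.984 − 0.442 − 1.711 = -0.237%.
The 2000s: TFP = 7.1 − 2.232 − 0.714 − 0.59 = 3.564%.
Difference = -0.237 − (3.564) = -3.801 pp.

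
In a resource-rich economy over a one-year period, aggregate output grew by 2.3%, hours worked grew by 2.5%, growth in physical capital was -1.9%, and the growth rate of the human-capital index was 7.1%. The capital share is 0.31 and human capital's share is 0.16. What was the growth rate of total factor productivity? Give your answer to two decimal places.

Labor's share = 1 − 0.31 − 0.16 = 0.53.
Physical capital: 0.31 × (-1.9) = -0.589 pp.
The human-capital index: 0.16 × 7.1 = 1.136 pp.
Hours worked: 0.53 × 2.5 = 1.325 pp.
TFP growth = 2.3 − 1.872 = 0.428%.

Total factor productivity growth was 0.43%.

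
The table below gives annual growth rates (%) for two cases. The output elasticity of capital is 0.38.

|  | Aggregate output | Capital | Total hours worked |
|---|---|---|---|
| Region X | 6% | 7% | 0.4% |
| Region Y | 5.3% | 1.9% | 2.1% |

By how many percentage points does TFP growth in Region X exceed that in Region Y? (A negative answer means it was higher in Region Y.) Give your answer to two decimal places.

Labor's share = 1 − 0.38 = 0.62.
Region X: TFP = 6 − 2.66 − 0.248 = 3.092%.
Region Y: TFP = 5.3 − 0.722 − 1.302 = 3.276%.
Difference = 3.092 − (3.276) = -0.184 pp.

-0.18 percentage points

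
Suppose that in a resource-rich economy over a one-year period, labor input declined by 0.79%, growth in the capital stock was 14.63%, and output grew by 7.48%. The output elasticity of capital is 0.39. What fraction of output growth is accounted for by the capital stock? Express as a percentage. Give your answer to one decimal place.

The capital stock accounted for 76.3% of growth.

The capital stock contributed 0.39 × 14.63 = 5.7057 pp.
Share of growth = 5.7057 / 7.48 × 100 = 76.279%.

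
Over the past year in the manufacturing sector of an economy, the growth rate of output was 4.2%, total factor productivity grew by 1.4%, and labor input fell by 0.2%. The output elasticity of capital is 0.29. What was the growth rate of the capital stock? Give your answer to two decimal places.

Labor's share = 1 − 0.29 = 0.71.
gY = gA + 0.71×(-0.2) + 0.29×g.
0.29×g = 4.2 − 1.4 + 0.142 = 2.942.
g = 2.942 / 0.29 = 10.1448%.

The capital stock growth was 10.14%.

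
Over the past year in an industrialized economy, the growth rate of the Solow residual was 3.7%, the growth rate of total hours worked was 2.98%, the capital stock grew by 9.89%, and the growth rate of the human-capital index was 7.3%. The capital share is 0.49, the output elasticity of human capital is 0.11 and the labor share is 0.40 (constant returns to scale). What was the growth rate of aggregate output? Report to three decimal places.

Labor's share = 1 − 0.49 − 0.11 = 0.4.
The capital stock: 0.49 × 9.89 = 4.8461 pp.
The human-capital index: 0.11 × 7.3 = 0.803 pp.
Total hours worked: 0.4 × 2.98 = 1.192 pp.
Output growth = 3.7 + 6.8411 = 10.5411%.

Aggregate output grew 10.541%.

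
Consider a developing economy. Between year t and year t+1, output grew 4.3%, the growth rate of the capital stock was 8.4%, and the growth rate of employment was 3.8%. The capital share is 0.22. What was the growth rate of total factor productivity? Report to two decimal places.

Labor's share = 1 − 0.22 = 0.78.
The capital stock: 0.22 × 8.4 = 1.848 pp.
Employment: 0.78 × 3.8 = 2.964 pp.
TFP growth = 4.3 − 4.812 = -0.512%.

-0.51%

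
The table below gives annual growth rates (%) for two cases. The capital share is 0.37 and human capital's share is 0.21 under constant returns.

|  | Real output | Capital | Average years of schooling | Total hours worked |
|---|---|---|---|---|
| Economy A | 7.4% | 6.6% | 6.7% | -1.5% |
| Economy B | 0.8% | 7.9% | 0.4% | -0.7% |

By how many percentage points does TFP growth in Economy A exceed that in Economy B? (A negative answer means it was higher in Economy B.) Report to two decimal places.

Labor's share = 1 − 0.37 − 0.21 = 0.42.
Economy A: TFP = 7.4 − 2.442 − 1.407 + 0.63 = 4.181%.
Economy B: TFP = 0.8 − 2.923 − 0.084 + 0.294 = -1.913%.
Difference = 4.181 − (-1.913) = 6.094 pp.

6.09 percentage points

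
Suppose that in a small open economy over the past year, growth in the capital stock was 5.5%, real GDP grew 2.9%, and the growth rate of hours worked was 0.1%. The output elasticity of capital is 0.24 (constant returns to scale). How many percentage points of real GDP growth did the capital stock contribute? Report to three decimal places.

Contribution = share × growth = 0.24 × 5.5 = 1.32 pp.

1.320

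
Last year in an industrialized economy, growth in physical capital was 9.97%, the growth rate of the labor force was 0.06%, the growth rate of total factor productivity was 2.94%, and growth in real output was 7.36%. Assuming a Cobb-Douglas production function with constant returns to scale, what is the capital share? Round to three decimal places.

gY = gA + α·gK + (1−α)·gL, so gY − gA − gL = α(gK − gL).
7.36 − 2.94 − 0.06 = α × (9.97 − 0.06).
4.36 = 9.91 α, so α = 0.43996.

0.440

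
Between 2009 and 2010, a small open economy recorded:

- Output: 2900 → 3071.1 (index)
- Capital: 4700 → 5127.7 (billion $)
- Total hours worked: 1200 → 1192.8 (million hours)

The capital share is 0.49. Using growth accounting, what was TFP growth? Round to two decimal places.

Output growth = (3071.1 − 2900) / 2900 = 5.9%.
Capital growth = (5127.7 − 4700) / 4700 = 9.1%.
Total hours worked growth = (1192.8 − 1200) / 1200 = -0.6%.
Labor's share = 1 − 0.49 = 0.51.
Capital: 0.49 × 9.1 = 4.459 pp.
Total hours worked: 0.51 × (-0.6) = -0.306 pp.
TFP growth = 5.9 − 4.153 = 1.747%.

1.75%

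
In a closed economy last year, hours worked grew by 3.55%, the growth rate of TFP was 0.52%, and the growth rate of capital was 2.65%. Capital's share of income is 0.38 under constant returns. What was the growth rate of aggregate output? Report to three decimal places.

Labor's share = 1 − 0.38 = 0.62.
Capital: 0.38 × 2.65 = 1.007 pp.
Hours worked: 0.62 × 3.55 = 2.201 pp.
Output growth = 0.52 + 3.208 = 3.728%.

Aggregate output growth was 3.728%.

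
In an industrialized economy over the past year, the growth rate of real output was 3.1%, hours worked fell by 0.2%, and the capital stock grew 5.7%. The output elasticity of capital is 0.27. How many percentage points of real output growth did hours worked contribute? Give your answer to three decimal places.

-0.146 pp

Labor's share = 1 − 0.27 = 0.73.
Contribution = share × growth = 0.73 × (-0.2) = -0.146 pp.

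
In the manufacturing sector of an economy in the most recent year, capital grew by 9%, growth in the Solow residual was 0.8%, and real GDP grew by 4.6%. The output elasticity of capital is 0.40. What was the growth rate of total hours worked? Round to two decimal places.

Labor's share = 1 − 0.4 = 0.6.
gY = gA + 0.4×9 + 0.6×g.
0.6×g = 4.6 − 0.8 − 3.6 = 0.2.
g = 0.2 / 0.6 = 0.3333%.

Total hours worked grew 0.33%.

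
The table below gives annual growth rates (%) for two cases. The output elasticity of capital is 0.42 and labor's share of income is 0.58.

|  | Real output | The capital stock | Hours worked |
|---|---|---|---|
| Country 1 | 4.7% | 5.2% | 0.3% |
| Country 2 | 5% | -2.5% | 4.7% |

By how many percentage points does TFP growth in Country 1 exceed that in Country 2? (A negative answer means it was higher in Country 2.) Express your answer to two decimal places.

Labor's share = 1 − 0.42 = 0.58.
Country 1: TFP = 4.7 − 2.184 − 0.174 = 2.342%.
Country 2: TFP = 5 + 1.05 − 2.726 = 3.324%.
Difference = 2.342 − (3.324) = -0.982 pp.

-0.98 percentage points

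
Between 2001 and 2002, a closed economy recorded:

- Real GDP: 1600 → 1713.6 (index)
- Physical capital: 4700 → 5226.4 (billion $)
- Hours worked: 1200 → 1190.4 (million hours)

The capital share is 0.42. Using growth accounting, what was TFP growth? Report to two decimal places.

Real GDP growth = (1713.6 − 1600) / 1600 = 7.1%.
Physical capital growth = (5226.4 − 4700) / 4700 = 11.2%.
Hours worked growth = (1190.4 − 1200) / 1200 = -0.8%.
Labor's share = 1 − 0.42 = 0.58.
Physical capital: 0.42 × 11.2 = 4.704 pp.
Hours worked: 0.58 × (-0.8) = -0.464 pp.
TFP growth = 7.1 − 4.24 = 2.86%.

2.86%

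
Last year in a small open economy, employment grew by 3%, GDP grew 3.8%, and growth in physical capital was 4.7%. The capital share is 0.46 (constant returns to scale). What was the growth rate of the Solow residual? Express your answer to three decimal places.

Labor's share = 1 − 0.46 = 0.54.
Physical capital: 0.46 × 4.7 = 2.162 pp.
Employment: 0.54 × 3 = 1.62 pp.
TFP growth = 3.8 − 3.782 = 0.018%.

0.018%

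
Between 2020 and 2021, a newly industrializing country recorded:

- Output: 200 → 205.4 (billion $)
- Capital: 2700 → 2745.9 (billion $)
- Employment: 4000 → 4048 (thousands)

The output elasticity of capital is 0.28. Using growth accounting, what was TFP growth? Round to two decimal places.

Output growth = (205.4 − 200) / 200 = 2.7%.
Capital growth = (2745.9 − 2700) / 2700 = 1.7%.
Employment growth = (4048 − 4000) / 4000 = 1.2%.
Labor's share = 1 − 0.28 = 0.72.
Capital: 0.28 × 1.7 = 0.476 pp.
Employment: 0.72 × 1.2 = 0.864 pp.
TFP growth = 2.7 − 1.34 = 1.36%.

TFP growth was 1.36%.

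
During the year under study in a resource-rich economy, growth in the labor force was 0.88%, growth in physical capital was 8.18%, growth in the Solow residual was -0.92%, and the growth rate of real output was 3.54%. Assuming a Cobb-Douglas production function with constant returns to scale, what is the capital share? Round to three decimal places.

gY = gA + α·gK + (1−α)·gL, so gY − gA − gL = α(gK − gL).
3.54 + 0.92 − 0.88 = α × (8.18 − 0.88).
3.58 = 7.3 α, so α = 0.49041.

α = 0.490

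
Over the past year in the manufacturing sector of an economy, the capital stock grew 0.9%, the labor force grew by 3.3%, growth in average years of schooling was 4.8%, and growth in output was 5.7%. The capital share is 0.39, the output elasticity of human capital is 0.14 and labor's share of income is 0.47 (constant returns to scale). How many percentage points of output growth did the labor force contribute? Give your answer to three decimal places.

Labor's share = 1 − 0.39 − 0.14 = 0.47.
Contribution = share × growth = 0.47 × 3.3 = 1.551 pp.

1.551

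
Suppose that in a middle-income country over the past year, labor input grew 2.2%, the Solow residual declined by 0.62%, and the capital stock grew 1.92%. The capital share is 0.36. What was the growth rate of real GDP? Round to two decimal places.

1.48%

Labor's share = 1 − 0.36 = 0.64.
The capital stock: 0.36 × 1.92 = 0.6912 pp.
Labor input: 0.64 × 2.2 = 1.408 pp.
Output growth = -0.62 + 2.0992 = 1.4792%.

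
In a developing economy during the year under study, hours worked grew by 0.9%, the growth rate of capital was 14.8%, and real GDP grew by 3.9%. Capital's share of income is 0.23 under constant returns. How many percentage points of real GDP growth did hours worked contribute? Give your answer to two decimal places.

Labor's share = 1 − 0.23 = 0.77.
Contribution = share × growth = 0.77 × 0.9 = 0.693 pp.

0.69 percentage points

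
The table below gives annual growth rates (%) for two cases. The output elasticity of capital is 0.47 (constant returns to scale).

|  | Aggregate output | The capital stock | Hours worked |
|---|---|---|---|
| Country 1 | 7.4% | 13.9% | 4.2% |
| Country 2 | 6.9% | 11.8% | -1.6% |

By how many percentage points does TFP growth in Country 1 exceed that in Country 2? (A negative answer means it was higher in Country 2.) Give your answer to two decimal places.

-3.56 percentage points

Labor's share = 1 − 0.47 = 0.53.
Country 1: TFP = 7.4 − 6.533 − 2.226 = -1.359%.
Country 2: TFP = 6.9 − 5.546 + 0.848 = 2.202%.
Difference = -1.359 − (2.202) = -3.561 pp.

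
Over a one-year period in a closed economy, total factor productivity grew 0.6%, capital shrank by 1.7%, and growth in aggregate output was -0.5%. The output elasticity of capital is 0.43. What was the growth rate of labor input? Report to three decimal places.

Labor's share = 1 − 0.43 = 0.57.
gY = gA + 0.43×(-1.7) + 0.57×g.
0.57×g = -0.5 − 0.6 + 0.731 = -0.369.
g = -0.369 / 0.57 = -0.64737%.

-0.647%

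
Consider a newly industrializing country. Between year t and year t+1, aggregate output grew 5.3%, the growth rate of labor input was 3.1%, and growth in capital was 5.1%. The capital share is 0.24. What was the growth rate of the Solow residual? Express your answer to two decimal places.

The Solow residual growth was 1.72%.

Labor's share = 1 − 0.24 = 0.76.
Capital: 0.24 × 5.1 = 1.224 pp.
Labor input: 0.76 × 3.1 = 2.356 pp.
TFP growth = 5.3 − 3.58 = 1.72%.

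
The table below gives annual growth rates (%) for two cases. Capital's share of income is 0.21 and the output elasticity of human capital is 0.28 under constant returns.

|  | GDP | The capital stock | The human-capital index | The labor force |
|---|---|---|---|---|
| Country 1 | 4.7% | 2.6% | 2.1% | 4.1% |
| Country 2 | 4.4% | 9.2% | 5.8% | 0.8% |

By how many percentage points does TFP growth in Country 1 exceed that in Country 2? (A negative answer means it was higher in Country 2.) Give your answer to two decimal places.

1.04 percentage points

Labor's share = 1 − 0.21 − 0.28 = 0.51.
Country 1: TFP = 4.7 − 0.546 − 0.588 − 2.091 = 1.475%.
Country 2: TFP = 4.4 − 1.932 − 1.624 − 0.408 = 0.436%.
Difference = 1.475 − (0.436) = 1.039 pp.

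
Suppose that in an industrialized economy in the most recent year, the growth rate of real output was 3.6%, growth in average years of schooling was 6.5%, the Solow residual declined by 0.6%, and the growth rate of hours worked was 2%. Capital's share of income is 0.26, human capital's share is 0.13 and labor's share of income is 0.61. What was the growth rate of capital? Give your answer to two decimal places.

8.21%

Labor's share = 1 − 0.26 − 0.13 = 0.61.
gY = gA + 0.13×6.5 + 0.61×2 + 0.26×g.
0.26×g = 3.6 + 0.6 − 2.065 = 2.135.
g = 2.135 / 0.26 = 8.2115%.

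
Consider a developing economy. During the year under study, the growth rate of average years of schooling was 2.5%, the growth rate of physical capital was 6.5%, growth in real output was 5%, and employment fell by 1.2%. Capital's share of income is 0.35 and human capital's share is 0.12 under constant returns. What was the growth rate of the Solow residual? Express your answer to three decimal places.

Labor's share = 1 − 0.35 − 0.12 = 0.53.
Physical capital: 0.35 × 6.5 = 2.275 pp.
Average years of schooling: 0.12 × 2.5 = 0.3 pp.
Employment: 0.53 × (-1.2) = -0.636 pp.
TFP growth = 5 − 1.939 = 3.061%.

The Solow residual growth was 3.061%.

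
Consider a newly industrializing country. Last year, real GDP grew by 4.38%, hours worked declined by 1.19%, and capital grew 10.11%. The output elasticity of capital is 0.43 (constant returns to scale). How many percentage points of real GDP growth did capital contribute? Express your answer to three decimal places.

4.347

Contribution = share × growth = 0.43 × 10.11 = 4.3473 pp.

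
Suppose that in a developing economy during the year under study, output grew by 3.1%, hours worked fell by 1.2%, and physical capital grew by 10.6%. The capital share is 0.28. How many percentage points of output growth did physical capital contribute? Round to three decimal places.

Contribution = share × growth = 0.28 × 10.6 = 2.968 pp.

2.968 pp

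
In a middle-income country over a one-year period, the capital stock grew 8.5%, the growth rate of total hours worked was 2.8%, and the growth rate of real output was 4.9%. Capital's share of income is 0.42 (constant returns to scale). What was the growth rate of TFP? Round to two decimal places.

Labor's share = 1 − 0.42 = 0.58.
The capital stock: 0.42 × 8.5 = 3.57 pp.
Total hours worked: 0.58 × 2.8 = 1.624 pp.
TFP growth = 4.9 − 5.194 = -0.294%.

-0.29%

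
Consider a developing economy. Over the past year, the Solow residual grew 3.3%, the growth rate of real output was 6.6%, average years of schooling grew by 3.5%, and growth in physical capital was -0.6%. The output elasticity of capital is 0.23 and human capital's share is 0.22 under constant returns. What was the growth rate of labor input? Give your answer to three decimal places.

Labor's share = 1 − 0.23 − 0.22 = 0.55.
gY = gA + 0.23×(-0.6) + 0.22×3.5 + 0.55×g.
0.55×g = 6.6 − 3.3 − 0.632 = 2.668.
g = 2.668 / 0.55 = 4.85091%.

4.851%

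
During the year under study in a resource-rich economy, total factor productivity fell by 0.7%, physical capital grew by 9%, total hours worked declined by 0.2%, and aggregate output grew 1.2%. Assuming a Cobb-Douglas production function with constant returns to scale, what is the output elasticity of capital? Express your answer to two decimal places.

0.23

gY = gA + α·gK + (1−α)·gL, so gY − gA − gL = α(gK − gL).
1.2 + 0.7 + 0.2 = α × (9 − (-0.2)).
2.1 = 9.2 α, so α = 0.2283.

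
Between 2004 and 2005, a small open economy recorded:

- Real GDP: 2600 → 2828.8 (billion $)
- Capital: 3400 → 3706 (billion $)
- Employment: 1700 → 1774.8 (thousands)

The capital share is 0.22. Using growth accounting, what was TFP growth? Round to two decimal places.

Real GDP growth = (2828.8 − 2600) / 2600 = 8.8%.
Capital growth = (3706 − 3400) / 3400 = 9%.
Employment growth = (1774.8 − 1700) / 1700 = 4.4%.
Labor's share = 1 − 0.22 = 0.78.
Capital: 0.22 × 9 = 1.98 pp.
Employment: 0.78 × 4.4 = 3.432 pp.
TFP growth = 8.8 − 5.412 = 3.388%.

3.39%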